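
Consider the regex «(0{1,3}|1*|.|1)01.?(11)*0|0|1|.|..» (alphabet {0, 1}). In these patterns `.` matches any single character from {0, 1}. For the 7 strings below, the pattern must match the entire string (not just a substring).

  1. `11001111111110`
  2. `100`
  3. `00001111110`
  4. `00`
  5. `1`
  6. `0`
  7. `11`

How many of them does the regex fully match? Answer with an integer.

1 → no match
2 → no match
3 → match
4 → match
5 → match
6 → match
7 → match
Total matched: 5

5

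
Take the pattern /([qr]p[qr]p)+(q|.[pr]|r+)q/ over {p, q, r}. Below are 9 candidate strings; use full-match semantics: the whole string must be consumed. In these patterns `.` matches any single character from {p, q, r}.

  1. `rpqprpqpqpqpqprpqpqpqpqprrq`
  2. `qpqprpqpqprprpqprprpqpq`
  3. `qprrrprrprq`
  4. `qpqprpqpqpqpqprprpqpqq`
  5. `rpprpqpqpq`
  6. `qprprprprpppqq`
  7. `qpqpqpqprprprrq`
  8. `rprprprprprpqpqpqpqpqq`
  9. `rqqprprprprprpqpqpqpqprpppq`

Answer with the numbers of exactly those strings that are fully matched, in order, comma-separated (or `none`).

1 → match
2 → match
3. `qprrrprrprq` → no match
4 → match
5. `rpprpqpqpq` → no match
6 → no match
7 → match
8 → match
9 → no match

1, 2, 4, 7, 8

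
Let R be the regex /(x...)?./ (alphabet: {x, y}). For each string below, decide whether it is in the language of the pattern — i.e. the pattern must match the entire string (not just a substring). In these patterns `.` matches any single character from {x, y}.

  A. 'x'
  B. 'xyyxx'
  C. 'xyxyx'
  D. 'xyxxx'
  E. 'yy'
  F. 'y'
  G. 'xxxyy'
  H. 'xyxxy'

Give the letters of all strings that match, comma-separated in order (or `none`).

A. 'x' → match
B. 'xyyxx' → match
C. 'xyxyx' → match
D. 'xyxxx' → match
E. 'yy' → no match
F. 'y' → match
G. 'xxxyy' → match
H. 'xyxxy' → match

A, B, C, D, F, G, H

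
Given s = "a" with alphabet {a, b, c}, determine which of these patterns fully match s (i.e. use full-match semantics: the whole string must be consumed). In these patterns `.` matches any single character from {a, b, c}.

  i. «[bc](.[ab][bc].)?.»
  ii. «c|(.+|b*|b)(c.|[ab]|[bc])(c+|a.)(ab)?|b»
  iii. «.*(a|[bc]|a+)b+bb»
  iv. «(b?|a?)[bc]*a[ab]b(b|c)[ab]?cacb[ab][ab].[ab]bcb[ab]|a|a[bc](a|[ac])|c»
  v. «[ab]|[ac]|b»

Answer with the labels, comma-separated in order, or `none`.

iv, v

i → no match
ii → no match
iii → no match — must end with "bbb"
iv → match
v → match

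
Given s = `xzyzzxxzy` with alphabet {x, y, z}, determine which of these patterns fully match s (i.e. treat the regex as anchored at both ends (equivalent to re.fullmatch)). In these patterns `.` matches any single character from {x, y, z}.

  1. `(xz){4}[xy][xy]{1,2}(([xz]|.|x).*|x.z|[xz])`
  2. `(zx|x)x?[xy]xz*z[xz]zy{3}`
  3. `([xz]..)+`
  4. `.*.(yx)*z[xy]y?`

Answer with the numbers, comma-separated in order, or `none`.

3, 4

1 → no match
2 → no match
3 → match
4 → match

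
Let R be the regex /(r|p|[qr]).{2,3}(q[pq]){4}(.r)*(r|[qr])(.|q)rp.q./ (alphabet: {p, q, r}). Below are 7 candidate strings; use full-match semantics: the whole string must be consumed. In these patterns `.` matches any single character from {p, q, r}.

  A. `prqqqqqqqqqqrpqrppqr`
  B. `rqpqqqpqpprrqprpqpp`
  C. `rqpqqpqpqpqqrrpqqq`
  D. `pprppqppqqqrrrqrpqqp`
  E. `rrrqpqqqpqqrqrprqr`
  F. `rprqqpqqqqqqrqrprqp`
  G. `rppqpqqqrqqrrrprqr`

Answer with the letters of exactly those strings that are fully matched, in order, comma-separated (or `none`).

A → no match
B → no match
C → no match
D → no match
E → match
F → match
G → no match

E, F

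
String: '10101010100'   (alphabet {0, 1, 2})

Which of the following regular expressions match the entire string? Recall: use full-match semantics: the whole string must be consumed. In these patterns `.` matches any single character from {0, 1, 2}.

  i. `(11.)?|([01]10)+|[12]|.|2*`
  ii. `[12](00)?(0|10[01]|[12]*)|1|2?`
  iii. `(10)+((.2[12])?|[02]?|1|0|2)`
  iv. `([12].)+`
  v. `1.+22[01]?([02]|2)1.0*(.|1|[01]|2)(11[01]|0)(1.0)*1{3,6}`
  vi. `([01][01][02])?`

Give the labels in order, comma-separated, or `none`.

iii

i → no match
ii → no match
iii → match
iv → no match
v → no match — must end with '1'
vi → no match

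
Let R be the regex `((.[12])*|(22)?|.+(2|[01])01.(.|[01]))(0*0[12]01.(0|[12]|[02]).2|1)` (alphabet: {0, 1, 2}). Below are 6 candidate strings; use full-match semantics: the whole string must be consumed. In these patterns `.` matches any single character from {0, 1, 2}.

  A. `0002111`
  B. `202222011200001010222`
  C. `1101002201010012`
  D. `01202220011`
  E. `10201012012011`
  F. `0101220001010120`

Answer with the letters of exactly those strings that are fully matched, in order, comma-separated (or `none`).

A → no match
B → match
C → no match
D → no match
E → no match
F → no match

B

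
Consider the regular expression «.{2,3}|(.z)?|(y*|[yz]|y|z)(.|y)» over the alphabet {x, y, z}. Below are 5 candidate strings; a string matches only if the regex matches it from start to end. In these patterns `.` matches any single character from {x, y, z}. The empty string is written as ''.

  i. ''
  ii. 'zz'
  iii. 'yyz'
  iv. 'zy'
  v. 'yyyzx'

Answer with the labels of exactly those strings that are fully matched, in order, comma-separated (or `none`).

i. '' → match
ii. 'zz' → match
iii. 'yyz' → match
iv. 'zy' → match
v. 'yyyzx' → no match

i, ii, iii, iv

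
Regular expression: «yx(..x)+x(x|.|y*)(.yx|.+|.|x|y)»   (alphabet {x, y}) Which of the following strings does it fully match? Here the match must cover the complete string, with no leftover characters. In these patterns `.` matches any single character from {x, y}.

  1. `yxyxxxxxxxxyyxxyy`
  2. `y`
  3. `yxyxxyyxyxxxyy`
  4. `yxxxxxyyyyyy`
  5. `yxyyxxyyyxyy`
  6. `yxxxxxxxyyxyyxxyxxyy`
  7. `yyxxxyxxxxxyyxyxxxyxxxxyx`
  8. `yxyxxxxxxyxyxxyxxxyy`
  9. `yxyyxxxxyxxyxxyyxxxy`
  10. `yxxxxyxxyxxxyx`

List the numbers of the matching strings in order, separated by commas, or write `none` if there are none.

1, 3, 4, 5, 6, 8, 9, 10

1 → match
2 → no match — must start with `yx`
3 → match
4 → match
5 → match
6 → match
7 → no match — must start with `yx`
8 → match
9 → match
10 → match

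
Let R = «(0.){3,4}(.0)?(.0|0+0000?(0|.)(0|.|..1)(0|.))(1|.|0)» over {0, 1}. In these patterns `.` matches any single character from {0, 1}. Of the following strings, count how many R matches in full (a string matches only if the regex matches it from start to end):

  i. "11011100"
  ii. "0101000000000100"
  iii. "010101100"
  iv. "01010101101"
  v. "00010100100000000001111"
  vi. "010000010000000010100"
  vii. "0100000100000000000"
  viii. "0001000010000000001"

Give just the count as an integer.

7

i → no match — must start with "0"
ii → match
iii → match
iv → match
v → match
vi → match
vii → match
viii → match
Total matched: 7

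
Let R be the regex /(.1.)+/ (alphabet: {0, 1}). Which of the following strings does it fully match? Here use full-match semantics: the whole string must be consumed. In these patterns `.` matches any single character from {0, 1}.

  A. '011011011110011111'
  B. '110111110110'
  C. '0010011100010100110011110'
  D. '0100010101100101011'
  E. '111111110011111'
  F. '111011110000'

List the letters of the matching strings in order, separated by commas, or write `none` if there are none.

A, B, E

A → match
B → match
C → no match
D → no match
E → match
F → no match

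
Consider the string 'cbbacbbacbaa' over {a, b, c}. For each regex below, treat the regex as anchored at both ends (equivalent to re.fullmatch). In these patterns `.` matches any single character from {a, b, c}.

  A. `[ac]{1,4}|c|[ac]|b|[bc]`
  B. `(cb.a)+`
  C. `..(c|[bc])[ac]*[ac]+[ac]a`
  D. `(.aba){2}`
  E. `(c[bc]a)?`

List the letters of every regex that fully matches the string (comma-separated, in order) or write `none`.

A → no match
B → match
C → no match
D → no match — must end with 'aba'
E → no match

B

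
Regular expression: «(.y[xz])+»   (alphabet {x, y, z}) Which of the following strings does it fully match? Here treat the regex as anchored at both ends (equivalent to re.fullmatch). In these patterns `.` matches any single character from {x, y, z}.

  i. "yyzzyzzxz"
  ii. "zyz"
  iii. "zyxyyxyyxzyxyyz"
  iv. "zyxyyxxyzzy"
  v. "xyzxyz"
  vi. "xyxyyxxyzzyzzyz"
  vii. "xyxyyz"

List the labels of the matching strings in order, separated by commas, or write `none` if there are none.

ii, iii, v, vi, vii

i → no match
ii → match
iii → match
iv → no match
v → match
vi → match
vii → match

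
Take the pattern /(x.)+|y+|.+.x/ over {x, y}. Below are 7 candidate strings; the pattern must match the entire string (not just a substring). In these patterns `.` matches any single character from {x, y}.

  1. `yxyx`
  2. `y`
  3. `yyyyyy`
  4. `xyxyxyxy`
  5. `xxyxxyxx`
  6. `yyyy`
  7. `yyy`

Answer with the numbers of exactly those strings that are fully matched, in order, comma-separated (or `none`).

1, 2, 3, 4, 5, 6, 7

1 → match
2 → match
3 → match
4 → match
5 → match
6 → match
7 → match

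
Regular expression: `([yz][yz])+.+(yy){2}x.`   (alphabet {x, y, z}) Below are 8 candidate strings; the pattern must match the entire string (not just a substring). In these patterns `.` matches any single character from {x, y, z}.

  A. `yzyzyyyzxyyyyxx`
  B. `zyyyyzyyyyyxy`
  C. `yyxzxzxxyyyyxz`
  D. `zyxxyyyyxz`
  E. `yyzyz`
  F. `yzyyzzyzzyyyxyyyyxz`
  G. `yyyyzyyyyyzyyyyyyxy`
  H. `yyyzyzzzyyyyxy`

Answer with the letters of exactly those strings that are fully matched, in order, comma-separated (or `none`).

A, B, C, D, F, G, H

A → match
B → match
C → match
D. `zyxxyyyyxz` → match
E. `yyzyz` → no match
F → match
G → match
H → match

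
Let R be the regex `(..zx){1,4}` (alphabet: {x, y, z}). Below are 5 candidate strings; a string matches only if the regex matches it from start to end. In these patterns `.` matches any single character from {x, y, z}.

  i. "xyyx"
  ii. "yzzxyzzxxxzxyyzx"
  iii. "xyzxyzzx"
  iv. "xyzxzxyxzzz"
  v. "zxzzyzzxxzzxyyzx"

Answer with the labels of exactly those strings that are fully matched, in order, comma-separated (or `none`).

i → no match — must end with "zx"
ii → match
iii → match
iv → no match — must end with "zx"
v → no match

ii, iii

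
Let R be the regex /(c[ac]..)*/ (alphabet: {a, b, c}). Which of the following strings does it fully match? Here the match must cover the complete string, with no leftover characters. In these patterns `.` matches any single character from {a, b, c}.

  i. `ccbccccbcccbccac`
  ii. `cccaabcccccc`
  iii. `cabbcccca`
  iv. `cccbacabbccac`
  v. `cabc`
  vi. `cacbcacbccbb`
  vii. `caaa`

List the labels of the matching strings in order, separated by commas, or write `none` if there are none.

i, v, vi, vii

i → match
ii → no match
iii → no match
iv → no match
v → match
vi → match
vii → match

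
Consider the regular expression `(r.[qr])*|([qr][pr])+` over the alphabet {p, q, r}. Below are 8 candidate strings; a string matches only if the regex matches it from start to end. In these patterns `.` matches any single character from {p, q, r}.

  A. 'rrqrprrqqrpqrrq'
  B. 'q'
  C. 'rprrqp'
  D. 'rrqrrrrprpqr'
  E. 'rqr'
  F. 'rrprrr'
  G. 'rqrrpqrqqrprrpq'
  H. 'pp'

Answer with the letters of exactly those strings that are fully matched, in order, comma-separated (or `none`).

A, C, D, E, G

A → match
B → no match
C → match
D → match
E → match
F → no match
G → match
H → no match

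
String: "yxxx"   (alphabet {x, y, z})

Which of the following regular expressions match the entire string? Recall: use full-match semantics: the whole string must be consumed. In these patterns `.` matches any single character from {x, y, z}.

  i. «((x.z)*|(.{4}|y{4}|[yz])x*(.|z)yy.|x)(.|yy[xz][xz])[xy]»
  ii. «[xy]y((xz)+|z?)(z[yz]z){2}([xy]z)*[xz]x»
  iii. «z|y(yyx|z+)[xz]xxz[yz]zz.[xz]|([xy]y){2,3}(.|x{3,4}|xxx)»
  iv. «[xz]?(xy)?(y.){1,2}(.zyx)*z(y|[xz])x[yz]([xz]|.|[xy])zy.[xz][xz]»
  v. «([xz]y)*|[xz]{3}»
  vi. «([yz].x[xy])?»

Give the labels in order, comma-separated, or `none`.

vi

i → no match
ii → no match
iii → no match
iv → no match
v → no match
vi → match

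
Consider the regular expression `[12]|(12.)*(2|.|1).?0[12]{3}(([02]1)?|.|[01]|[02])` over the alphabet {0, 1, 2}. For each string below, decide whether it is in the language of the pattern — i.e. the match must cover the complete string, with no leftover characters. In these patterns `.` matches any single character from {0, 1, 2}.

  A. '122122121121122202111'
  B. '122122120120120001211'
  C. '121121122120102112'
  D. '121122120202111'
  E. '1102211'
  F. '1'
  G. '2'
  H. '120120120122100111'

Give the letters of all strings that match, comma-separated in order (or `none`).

A, B, C, D, E, F, G, H

A → match
B → match
C → match
D → match
E. '1102211' → match
F. '1' → match
G. '2' → match
H → match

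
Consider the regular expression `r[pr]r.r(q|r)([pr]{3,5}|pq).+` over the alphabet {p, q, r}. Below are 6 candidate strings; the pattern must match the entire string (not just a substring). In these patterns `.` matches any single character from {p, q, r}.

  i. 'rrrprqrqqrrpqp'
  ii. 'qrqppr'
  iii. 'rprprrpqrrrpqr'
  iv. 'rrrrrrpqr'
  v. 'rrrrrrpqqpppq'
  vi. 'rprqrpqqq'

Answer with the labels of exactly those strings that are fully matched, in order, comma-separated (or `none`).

iii, iv, v

i → no match
ii. 'qrqppr' → no match — must start with 'r'
iii → match
iv. 'rrrrrrpqr' → match
v → match
vi. 'rprqrpqqq' → no match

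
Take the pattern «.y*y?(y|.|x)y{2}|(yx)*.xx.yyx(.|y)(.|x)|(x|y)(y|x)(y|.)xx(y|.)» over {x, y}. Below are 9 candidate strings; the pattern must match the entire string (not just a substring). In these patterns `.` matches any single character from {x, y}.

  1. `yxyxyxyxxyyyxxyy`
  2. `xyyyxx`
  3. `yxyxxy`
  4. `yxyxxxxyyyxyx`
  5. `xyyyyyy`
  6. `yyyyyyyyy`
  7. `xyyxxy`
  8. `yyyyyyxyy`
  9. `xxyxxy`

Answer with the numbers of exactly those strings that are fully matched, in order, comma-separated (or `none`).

3, 4, 5, 6, 7, 8, 9

1 → no match
2 → no match
3 → match
4 → match
5 → match
6 → match
7 → match
8 → match
9 → match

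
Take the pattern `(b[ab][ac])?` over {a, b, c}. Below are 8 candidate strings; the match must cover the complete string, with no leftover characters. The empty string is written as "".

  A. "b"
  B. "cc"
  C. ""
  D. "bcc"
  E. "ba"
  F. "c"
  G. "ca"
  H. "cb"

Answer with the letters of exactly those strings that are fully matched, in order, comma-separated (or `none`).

C

A → no match
B → no match
C → match
D → no match
E → no match
F → no match
G → no match
H → no match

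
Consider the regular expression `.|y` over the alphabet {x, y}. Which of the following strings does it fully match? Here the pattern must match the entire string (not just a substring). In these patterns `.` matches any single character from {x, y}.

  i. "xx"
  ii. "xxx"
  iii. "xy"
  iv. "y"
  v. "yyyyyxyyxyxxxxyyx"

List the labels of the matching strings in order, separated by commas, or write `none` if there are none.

i → no match
ii → no match
iii → no match
iv → match
v → no match

iv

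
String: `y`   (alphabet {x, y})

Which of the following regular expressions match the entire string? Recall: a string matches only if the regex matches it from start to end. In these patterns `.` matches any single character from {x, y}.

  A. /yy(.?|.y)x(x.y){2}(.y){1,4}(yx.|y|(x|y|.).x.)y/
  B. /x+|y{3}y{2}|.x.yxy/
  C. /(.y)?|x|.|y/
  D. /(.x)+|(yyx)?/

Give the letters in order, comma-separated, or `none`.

A → no match — must start with `yy`
B → no match
C → match
D → no match

C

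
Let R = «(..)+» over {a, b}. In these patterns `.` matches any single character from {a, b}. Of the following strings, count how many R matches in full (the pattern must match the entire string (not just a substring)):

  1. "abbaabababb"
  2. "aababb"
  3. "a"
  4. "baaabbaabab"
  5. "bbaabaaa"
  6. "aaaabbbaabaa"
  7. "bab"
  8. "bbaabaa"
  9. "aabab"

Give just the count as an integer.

1. "abbaabababb" → no match
2. "aababb" → match
3. "a" → no match
4. "baaabbaabab" → no match
5. "bbaabaaa" → match
6. "aaaabbbaabaa" → match
7. "bab" → no match
8. "bbaabaa" → no match
9. "aabab" → no match
Total matched: 3

3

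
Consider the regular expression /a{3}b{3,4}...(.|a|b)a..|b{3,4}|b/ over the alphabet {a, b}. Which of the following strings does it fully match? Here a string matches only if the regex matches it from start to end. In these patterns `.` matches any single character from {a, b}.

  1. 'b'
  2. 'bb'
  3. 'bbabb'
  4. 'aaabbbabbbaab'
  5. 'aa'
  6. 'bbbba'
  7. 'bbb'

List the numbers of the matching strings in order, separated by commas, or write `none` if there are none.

1, 4, 7

1 → match
2 → no match
3 → no match
4 → match
5 → no match
6 → no match
7 → match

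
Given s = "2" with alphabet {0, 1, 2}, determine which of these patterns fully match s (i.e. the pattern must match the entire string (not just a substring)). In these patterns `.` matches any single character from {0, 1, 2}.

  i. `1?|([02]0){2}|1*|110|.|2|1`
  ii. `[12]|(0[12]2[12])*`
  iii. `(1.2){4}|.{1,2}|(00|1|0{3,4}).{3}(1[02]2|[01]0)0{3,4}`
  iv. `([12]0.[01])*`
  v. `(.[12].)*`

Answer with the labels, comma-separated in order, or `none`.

i, ii, iii

i → match
ii → match
iii → match
iv → no match
v → no match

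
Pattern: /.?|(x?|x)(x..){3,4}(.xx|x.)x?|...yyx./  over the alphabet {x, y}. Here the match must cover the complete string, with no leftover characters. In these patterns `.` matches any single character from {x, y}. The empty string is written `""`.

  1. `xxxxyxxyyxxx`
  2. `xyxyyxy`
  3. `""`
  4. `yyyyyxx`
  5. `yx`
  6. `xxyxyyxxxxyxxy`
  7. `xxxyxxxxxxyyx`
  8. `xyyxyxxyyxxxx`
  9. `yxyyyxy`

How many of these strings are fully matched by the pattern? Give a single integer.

7

1. `xxxxyxxyyxxx` → match
2. `xyxyyxy` → match
3. `""` → match
4. `yyyyyxx` → match
5. `yx` → no match
6 → match
7 → no match
8 → match
9. `yxyyyxy` → match
Total matched: 7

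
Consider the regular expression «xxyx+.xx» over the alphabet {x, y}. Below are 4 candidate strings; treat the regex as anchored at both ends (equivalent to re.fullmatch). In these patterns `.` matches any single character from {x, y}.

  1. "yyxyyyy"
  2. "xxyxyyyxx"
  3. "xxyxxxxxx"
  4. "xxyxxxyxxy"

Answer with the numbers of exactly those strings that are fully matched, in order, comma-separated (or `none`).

1. "yyxyyyy" → no match — must start with "xxyx"
2. "xxyxyyyxx" → no match
3. "xxyxxxxxx" → match
4. "xxyxxxyxxy" → no match — must end with "xx"

3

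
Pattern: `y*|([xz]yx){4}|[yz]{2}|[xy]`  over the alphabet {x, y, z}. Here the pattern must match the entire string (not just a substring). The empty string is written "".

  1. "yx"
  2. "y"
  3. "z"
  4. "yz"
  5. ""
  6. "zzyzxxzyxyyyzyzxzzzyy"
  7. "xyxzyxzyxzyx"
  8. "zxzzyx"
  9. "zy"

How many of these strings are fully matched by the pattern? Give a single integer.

5

1. "yx" → no match
2. "y" → match
3. "z" → no match
4. "yz" → match
5. "" → match
6 → no match
7. "xyxzyxzyxzyx" → match
8. "zxzzyx" → no match
9. "zy" → match
Total matched: 5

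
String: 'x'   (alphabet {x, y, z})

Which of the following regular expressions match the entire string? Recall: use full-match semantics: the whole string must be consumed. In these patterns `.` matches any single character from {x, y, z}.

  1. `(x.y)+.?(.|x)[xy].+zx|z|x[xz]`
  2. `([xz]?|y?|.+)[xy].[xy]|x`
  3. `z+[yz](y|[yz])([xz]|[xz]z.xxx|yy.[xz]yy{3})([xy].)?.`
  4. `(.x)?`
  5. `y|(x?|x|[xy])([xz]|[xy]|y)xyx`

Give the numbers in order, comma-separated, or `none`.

1 → no match
2 → match
3 → no match — must start with 'z'
4 → no match
5 → no match

2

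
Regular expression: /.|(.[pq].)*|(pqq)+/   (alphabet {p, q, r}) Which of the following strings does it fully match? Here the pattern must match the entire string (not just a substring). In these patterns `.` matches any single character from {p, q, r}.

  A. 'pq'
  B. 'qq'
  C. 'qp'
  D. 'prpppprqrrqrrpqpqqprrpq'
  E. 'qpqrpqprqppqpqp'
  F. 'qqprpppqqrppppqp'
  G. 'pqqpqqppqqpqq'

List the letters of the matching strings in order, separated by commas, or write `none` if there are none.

none

A. 'pq' → no match
B. 'qq' → no match
C. 'qp' → no match
D → no match
E → no match
F → no match
G → no match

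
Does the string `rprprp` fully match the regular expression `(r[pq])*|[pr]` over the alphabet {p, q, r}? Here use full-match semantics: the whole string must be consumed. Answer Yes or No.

Yes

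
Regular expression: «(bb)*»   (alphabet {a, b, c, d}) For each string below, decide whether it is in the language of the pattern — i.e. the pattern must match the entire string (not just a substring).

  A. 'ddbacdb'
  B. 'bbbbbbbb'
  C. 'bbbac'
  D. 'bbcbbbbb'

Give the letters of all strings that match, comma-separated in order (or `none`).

A → no match
B → match
C → no match
D → no match

B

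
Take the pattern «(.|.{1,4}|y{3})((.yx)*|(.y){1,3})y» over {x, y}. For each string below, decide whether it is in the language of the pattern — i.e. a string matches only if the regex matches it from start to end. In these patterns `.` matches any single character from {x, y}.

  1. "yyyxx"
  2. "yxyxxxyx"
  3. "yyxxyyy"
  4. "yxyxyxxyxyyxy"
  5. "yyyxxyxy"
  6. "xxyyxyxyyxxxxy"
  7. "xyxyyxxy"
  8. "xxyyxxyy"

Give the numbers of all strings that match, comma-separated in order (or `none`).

1. "yyyxx" → no match — must end with "y"
2. "yxyxxxyx" → no match — must end with "y"
3. "yyxxyyy" → match
4 → match
5. "yyyxxyxy" → match
6 → no match
7. "xyxyyxxy" → no match
8. "xxyyxxyy" → no match

3, 4, 5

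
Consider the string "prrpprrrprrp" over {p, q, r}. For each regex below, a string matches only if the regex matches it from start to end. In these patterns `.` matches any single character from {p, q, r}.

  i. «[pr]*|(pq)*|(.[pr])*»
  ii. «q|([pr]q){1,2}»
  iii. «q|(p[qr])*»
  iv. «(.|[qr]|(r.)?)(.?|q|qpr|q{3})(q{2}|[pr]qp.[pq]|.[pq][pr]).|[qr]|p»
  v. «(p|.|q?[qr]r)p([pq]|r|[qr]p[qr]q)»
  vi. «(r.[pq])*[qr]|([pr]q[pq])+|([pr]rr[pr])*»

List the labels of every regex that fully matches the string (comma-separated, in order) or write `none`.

i → match
ii → no match — must end with "q"
iii → no match
iv → no match
v → no match
vi → match

i, vi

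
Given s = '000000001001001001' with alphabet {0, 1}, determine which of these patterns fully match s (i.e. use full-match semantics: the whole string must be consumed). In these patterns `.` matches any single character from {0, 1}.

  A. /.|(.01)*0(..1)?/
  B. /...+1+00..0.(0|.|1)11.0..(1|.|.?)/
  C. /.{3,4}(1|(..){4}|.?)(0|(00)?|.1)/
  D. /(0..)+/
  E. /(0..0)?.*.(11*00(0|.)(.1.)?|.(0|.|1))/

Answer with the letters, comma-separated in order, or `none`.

D, E

A → no match
B → no match
C → no match
D → match
E → match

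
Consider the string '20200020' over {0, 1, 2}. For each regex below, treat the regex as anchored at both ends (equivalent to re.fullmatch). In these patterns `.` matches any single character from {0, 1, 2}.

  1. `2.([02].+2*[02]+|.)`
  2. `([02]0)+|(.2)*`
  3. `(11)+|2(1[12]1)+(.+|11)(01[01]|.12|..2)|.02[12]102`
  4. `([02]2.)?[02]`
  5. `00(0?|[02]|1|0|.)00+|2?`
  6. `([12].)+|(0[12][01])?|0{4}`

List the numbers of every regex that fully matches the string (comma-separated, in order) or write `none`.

1 → match
2 → match
3 → no match
4 → no match
5 → no match
6 → no match

1, 2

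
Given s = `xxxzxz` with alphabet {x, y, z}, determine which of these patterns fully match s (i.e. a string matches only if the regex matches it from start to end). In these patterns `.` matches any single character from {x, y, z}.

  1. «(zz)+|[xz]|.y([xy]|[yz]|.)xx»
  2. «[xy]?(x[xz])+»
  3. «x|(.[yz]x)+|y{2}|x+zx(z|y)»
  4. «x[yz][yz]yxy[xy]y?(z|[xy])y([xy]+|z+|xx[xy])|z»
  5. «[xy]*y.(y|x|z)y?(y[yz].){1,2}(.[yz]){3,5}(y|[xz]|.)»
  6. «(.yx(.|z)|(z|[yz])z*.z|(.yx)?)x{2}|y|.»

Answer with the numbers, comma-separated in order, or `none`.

1 → no match
2 → match
3 → match
4 → no match
5 → no match
6 → no match

2, 3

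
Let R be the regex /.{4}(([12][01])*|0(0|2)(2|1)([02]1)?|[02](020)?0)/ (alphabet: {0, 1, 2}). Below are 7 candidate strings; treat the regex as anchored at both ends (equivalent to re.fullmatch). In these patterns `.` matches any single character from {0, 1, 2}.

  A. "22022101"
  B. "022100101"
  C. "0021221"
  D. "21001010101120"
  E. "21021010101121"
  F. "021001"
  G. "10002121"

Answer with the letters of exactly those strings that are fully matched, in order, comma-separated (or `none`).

A → no match
B → match
C → no match
D → match
E → match
F → no match
G → match

B, D, E, G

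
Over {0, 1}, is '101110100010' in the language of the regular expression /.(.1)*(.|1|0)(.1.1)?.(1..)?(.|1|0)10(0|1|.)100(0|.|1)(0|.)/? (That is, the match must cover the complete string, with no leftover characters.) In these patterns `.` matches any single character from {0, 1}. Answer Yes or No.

No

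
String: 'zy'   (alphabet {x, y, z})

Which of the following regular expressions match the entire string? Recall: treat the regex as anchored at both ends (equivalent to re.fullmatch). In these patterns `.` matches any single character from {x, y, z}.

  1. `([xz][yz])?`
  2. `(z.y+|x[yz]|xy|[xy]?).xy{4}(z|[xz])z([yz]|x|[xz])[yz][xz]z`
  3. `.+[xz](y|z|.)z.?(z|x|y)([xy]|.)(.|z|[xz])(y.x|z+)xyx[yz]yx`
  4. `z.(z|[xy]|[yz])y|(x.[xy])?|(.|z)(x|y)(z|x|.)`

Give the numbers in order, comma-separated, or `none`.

1 → match
2 → no match — must end with 'z'
3 → no match — must end with 'yx'
4 → no match

1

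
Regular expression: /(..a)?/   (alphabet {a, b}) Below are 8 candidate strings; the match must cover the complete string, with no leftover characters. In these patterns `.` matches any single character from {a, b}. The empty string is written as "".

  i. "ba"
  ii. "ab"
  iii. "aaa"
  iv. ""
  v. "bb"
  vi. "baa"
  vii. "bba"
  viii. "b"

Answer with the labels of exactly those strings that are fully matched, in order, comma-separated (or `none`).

iii, iv, vi, vii

i → no match
ii → no match
iii → match
iv → match
v → no match
vi → match
vii → match
viii → no match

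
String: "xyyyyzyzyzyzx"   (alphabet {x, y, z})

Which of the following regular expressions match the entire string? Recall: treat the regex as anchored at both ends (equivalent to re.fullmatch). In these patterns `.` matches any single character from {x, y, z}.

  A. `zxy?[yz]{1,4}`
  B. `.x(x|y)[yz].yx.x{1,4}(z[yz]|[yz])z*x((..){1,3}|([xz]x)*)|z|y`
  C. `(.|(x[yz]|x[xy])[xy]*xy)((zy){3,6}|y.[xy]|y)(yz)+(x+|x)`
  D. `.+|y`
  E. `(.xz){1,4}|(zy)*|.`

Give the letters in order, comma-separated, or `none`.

A → no match — must start with "zx"
B → no match
C → match
D → match
E → no match

C, D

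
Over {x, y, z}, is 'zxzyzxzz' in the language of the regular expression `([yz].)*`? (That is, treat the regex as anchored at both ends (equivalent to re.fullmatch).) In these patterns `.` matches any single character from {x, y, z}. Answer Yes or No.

Yes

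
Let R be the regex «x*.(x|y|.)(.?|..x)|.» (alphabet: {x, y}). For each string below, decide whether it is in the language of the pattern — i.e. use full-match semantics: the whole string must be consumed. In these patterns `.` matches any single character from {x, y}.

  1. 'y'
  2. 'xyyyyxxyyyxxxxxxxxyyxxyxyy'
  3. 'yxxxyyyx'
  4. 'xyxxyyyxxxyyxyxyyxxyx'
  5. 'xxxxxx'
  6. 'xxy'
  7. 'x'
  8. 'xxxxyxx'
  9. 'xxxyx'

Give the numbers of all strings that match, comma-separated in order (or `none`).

1 → match
2 → no match
3 → no match
4 → no match
5 → match
6 → match
7 → match
8 → match
9 → match

1, 5, 6, 7, 8, 9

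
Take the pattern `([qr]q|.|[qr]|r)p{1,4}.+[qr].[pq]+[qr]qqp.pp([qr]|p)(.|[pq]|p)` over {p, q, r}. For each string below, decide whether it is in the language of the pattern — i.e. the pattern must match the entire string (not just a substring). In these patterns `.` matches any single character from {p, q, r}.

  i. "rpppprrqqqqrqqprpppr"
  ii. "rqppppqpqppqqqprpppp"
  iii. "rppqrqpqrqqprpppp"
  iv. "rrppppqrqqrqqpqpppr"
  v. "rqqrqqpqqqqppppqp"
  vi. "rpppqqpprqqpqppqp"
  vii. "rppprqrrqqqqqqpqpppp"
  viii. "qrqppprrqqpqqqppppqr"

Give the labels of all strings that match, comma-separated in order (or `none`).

i → match
ii → match
iii → match
iv → no match
v → no match
vi → match
vii → match
viii → no match

i, ii, iii, vi, vii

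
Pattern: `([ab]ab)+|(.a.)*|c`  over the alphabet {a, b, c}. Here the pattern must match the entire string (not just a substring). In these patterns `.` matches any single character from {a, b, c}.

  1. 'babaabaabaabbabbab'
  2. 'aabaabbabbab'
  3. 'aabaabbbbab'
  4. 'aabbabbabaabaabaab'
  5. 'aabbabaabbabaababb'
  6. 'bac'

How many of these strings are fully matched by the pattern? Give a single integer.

4

1 → match
2 → match
3 → no match
4 → match
5 → no match
6 → match
Total matched: 4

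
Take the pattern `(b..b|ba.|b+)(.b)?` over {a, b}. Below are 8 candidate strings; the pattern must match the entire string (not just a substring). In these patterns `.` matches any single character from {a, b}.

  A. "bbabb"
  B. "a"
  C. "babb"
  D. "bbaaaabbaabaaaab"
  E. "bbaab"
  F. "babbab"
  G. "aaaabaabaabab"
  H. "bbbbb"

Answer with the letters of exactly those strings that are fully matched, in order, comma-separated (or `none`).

A → no match
B → no match
C → match
D → no match
E → no match
F → match
G → no match
H → match

C, F, H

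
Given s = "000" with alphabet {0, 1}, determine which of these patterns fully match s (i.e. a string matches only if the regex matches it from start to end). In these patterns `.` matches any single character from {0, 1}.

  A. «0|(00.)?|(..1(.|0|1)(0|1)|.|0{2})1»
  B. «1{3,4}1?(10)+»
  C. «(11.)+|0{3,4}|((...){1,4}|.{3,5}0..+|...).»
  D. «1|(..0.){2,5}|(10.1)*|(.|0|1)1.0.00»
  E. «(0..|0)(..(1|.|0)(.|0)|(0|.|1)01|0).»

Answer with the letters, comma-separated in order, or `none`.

A → match
B → no match — must start with "1"
C → match
D → no match
E → match

A, C, E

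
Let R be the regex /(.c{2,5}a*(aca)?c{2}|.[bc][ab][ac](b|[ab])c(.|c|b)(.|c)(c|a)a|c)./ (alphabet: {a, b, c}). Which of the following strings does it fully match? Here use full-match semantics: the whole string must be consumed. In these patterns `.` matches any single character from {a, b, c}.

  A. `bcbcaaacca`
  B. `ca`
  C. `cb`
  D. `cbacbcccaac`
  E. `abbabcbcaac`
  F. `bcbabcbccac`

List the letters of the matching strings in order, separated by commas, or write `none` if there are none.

A → no match
B → match
C → match
D → match
E → match
F → match

B, C, D, E, F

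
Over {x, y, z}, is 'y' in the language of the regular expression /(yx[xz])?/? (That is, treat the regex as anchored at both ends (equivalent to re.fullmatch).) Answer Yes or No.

No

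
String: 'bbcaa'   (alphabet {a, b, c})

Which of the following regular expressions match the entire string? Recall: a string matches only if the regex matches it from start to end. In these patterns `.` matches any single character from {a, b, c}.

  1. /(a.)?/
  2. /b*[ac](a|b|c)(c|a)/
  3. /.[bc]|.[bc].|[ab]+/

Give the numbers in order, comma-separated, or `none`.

1 → no match
2 → match
3 → no match

2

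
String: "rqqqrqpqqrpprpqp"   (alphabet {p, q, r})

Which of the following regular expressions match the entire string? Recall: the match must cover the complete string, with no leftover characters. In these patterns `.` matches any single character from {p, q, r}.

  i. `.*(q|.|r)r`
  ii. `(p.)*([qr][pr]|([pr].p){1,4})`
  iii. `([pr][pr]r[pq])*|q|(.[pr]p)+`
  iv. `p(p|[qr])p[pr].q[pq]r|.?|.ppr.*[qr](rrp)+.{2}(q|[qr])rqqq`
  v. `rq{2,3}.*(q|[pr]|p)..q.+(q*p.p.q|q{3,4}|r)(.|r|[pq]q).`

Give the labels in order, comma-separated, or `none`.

v

i → no match — must end with "r"
ii → no match
iii → no match
iv → no match
v → match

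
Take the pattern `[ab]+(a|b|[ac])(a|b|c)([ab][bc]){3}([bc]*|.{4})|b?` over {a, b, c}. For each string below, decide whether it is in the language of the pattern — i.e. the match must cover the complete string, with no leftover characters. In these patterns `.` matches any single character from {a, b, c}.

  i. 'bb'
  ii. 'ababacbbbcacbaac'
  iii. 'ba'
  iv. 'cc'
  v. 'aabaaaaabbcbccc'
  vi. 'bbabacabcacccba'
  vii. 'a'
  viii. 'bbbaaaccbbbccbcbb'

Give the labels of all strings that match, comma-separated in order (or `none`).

i → no match
ii → match
iii → no match
iv → no match
v → match
vi → no match
vii → no match
viii → no match

ii, v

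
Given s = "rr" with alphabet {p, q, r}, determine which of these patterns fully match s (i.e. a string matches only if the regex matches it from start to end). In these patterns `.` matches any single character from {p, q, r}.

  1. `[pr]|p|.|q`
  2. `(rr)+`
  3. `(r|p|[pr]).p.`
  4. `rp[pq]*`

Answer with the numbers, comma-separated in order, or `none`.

2

1 → no match
2 → match
3 → no match
4 → no match — must start with "rp"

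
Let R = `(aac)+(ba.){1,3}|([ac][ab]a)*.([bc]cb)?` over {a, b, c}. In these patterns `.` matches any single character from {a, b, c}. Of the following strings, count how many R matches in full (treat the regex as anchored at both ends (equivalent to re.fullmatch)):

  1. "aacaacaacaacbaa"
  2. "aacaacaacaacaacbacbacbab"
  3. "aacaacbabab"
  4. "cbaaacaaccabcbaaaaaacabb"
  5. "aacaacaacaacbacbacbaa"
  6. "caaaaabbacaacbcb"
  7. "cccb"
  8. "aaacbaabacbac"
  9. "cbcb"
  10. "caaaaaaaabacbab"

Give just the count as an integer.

1 → match
2 → match
3 → no match
4 → no match
5 → match
6 → no match
7 → match
8 → match
9 → match
10 → no match
Total matched: 6

6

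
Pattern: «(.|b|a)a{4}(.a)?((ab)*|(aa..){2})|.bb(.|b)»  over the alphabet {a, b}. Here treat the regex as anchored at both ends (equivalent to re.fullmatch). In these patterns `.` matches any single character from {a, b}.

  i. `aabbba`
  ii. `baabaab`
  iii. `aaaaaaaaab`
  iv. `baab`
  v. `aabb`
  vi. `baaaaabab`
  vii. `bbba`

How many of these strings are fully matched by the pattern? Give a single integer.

2

i → no match
ii → no match
iii → no match
iv → no match
v → no match
vi → match
vii → match
Total matched: 2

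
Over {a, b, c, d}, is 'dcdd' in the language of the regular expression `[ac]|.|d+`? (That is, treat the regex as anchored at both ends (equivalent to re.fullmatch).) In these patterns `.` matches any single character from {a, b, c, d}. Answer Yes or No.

No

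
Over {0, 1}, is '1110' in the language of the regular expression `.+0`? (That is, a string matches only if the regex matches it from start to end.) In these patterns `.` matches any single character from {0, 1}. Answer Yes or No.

Yes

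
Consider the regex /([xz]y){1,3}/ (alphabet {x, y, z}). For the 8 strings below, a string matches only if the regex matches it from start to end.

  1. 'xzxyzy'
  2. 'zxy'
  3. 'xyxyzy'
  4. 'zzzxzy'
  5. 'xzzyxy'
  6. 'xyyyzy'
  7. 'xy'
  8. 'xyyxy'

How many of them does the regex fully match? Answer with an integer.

1 → no match
2 → no match
3 → match
4 → no match
5 → no match
6 → no match
7 → match
8 → no match
Total matched: 2

2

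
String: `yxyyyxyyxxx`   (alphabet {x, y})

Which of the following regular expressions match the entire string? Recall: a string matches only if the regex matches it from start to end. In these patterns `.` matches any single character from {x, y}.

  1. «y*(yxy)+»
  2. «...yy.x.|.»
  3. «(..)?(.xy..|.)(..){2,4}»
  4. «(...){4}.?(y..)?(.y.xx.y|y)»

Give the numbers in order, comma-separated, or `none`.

3

1 → no match — must end with `yxy`
2 → no match
3 → match
4 → no match — must end with `y`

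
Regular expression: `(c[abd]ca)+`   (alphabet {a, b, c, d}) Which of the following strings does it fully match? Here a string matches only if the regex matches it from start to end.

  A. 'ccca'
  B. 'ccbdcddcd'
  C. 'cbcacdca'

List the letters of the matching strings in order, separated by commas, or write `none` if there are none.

C

A → no match
B → no match — must end with 'ca'
C → match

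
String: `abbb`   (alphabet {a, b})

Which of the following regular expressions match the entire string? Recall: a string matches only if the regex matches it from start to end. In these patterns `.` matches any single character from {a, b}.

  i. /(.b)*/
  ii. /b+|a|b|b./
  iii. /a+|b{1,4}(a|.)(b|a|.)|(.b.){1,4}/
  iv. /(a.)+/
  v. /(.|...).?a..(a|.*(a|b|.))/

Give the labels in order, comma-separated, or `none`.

i → match
ii → no match
iii → no match
iv → no match
v → no match

i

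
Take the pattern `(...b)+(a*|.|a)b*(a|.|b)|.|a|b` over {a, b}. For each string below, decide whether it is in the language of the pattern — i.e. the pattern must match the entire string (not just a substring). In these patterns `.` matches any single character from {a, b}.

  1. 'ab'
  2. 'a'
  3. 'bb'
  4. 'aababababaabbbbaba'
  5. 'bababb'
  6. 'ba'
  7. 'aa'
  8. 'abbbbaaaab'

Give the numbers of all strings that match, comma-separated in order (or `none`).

2

1 → no match
2 → match
3 → no match
4 → no match
5 → no match
6 → no match
7 → no match
8 → no match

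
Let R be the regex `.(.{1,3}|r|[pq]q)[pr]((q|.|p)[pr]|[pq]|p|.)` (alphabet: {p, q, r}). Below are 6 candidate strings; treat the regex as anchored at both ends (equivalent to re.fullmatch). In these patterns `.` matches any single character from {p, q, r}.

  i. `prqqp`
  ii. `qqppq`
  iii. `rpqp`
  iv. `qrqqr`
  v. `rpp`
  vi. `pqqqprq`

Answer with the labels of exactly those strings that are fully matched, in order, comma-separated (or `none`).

i → no match
ii → match
iii → no match
iv → no match
v → no match
vi → no match

ii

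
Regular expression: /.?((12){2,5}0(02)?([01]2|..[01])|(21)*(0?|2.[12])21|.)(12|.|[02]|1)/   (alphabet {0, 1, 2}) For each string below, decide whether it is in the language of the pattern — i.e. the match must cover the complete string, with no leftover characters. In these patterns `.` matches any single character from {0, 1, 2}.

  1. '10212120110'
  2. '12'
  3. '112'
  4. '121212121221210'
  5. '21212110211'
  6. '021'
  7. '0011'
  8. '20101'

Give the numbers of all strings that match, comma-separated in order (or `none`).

1 → no match
2 → match
3 → match
4 → match
5 → no match
6 → match
7 → no match
8 → no match

2, 3, 4, 6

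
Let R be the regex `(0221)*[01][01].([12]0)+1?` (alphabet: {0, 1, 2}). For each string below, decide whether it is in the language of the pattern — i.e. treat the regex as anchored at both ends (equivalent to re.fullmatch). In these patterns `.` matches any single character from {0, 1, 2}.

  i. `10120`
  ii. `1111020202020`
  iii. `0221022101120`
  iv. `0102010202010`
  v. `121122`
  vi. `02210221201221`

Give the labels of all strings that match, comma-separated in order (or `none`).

i, ii, iii, iv

i → match
ii → match
iii → match
iv → match
v → no match
vi → no match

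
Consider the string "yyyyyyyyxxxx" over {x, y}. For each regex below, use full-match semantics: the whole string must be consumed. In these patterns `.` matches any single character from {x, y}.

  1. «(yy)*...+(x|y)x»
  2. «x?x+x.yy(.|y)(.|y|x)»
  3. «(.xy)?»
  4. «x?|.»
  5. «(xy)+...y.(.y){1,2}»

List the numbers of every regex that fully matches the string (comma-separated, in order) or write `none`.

1 → match
2 → no match
3 → no match
4 → no match
5 → no match — must start with "xy"

1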